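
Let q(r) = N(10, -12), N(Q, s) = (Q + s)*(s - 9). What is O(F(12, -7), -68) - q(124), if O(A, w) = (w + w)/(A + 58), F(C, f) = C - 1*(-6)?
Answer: -832/19 ≈ -43.789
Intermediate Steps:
F(C, f) = 6 + C (F(C, f) = C + 6 = 6 + C)
N(Q, s) = (-9 + s)*(Q + s) (N(Q, s) = (Q + s)*(-9 + s) = (-9 + s)*(Q + s))
q(r) = 42 (q(r) = (-12)² - 9*10 - 9*(-12) + 10*(-12) = 144 - 90 + 108 - 120 = 42)
O(A, w) = 2*w/(58 + A) (O(A, w) = (2*w)/(58 + A) = 2*w/(58 + A))
O(F(12, -7), -68) - q(124) = 2*(-68)/(58 + (6 + 12)) - 1*42 = 2*(-68)/(58 + 18) - 42 = 2*(-68)/76 - 42 = 2*(-68)*(1/76) - 42 = -34/19 - 42 = -832/19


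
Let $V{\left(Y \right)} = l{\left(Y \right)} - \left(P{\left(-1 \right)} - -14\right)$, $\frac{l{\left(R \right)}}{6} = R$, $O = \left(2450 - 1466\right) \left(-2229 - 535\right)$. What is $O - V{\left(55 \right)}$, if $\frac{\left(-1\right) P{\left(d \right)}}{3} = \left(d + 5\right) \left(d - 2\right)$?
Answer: $-2720056$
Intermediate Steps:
$P{\left(d \right)} = - 3 \left(-2 + d\right) \left(5 + d\right)$ ($P{\left(d \right)} = - 3 \left(d + 5\right) \left(d - 2\right) = - 3 \left(5 + d\right) \left(-2 + d\right) = - 3 \left(-2 + d\right) \left(5 + d\right)$)
$O = -2719776$ ($O = 984 \left(-2764\right) = -2719776$)
$l{\left(R \right)} = 6 R$
$V{\left(Y \right)} = -50 + 6 Y$ ($V{\left(Y \right)} = 6 Y - \left(\left(30 - -9 - 3 \left(-1\right)^{2}\right) - -14\right) = 6 Y - \left(\left(30 + 9 - 3\right) + 14\right) = 6 Y - \left(36 + 14\right) = 6 Y - 50 = -50 + 6 Y$)
$O - V{\left(55 \right)} = -2719776 - \left(-50 + 6 \cdot 55\right) = -2719776 - \left(-50 + 330\right) = -2719776 - 280 = -2720056$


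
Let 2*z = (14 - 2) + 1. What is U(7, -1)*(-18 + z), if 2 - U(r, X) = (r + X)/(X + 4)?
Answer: 0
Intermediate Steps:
z = 13/2 (z = ((14 - 2) + 1)/2 = (12 + 1)/2 = (½)*13 = 13/2 ≈ 6.5000)
U(r, X) = 2 - (X + r)/(4 + X) (U(r, X) = 2 - (r + X)/(X + 4) = 2 - (X + r)/(4 + X))
U(7, -1)*(-18 + z) = ((8 - 1 - 1*7)/(4 - 1))*(-18 + 13/2) = ((8 - 1 - 7)/3)*(-23/2) = ((⅓)*0)*(-23/2) = 0*(-23/2) = 0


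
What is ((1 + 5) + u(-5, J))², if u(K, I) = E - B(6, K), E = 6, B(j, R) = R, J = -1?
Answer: 289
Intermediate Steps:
u(K, I) = 6 - K
((1 + 5) + u(-5, J))² = ((1 + 5) + (6 - 1*(-5)))² = (6 + (6 + 5))² = (6 + 11)² = 17² = 289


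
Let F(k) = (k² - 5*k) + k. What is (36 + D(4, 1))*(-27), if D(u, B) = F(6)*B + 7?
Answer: -1485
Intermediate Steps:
F(k) = k² - 4*k
D(u, B) = 7 + 12*B (D(u, B) = (6*(-4 + 6))*B + 7 = (6*2)*B + 7 = 12*B + 7 = 7 + 12*B)
(36 + D(4, 1))*(-27) = (36 + (7 + 12*1))*(-27) = (36 + (7 + 12))*(-27) = (36 + 19)*(-27) = 55*(-27) = -1485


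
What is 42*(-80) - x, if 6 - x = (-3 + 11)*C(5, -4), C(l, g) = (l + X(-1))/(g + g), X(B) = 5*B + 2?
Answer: -3368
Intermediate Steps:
X(B) = 2 + 5*B
C(l, g) = (-3 + l)/(2*g) (C(l, g) = (l + (2 + 5*(-1)))/(g + g) = (l + (2 - 5))/((2*g)) = (l - 3)*(1/(2*g)) = (-3 + l)*(1/(2*g)) = (-3 + l)/(2*g))
x = 8 (x = 6 - (-3 + 11)*(1/2)*(-3 + 5)/(-4) = 6 - 8*(1/2)*(-1/4)*2 = 6 - 8*(-1)/4 = 6 - 1*(-2) = 6 + 2 = 8)
42*(-80) - x = 42*(-80) - 1*8 = -3360 - 8 = -3368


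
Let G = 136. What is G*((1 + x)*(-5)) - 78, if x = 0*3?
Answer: -758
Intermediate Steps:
x = 0
G*((1 + x)*(-5)) - 78 = 136*((1 + 0)*(-5)) - 78 = 136*(1*(-5)) - 78 = 136*(-5) - 78 = -680 - 78 = -758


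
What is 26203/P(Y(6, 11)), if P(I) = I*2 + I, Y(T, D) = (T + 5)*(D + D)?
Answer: 26203/726 ≈ 36.092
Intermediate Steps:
Y(T, D) = 2*D*(5 + T) (Y(T, D) = (5 + T)*(2*D) = 2*D*(5 + T))
P(I) = 3*I (P(I) = 2*I + I = 3*I)
26203/P(Y(6, 11)) = 26203/((3*(2*11*(5 + 6)))) = 26203/((3*(2*11*11))) = 26203/((3*242)) = 26203/726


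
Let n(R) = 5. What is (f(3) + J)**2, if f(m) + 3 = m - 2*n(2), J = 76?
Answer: 4356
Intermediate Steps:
f(m) = -13 + m (f(m) = -3 + (m - 2*5) = -3 + (m - 10) = -3 + (-10 + m) = -13 + m)
(f(3) + J)**2 = ((-13 + 3) + 76)**2 = (-10 + 76)**2 = 66**2 = 4356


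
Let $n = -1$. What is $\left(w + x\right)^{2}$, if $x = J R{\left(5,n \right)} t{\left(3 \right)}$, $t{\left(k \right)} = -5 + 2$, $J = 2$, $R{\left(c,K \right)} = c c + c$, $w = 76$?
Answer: $10816$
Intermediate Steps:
$R{\left(c,K \right)} = c + c^{2}$ ($R{\left(c,K \right)} = c^{2} + c = c + c^{2}$)
$t{\left(k \right)} = -3$
$x = -180$ ($x = 2 \cdot 5 \left(1 + 5\right) \left(-3\right) = 2 \cdot 5 \cdot 6 \left(-3\right) = 2 \cdot 30 \left(-3\right) = 60 \left(-3\right) = -180$)
$\left(w + x\right)^{2} = \left(76 - 180\right)^{2} = \left(-104\right)^{2} = 10816$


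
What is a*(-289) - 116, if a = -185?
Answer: 53349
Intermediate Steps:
a*(-289) - 116 = -185*(-289) - 116 = 53465 - 116 = 53349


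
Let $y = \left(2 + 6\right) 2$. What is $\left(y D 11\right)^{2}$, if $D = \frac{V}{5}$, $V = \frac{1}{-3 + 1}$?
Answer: $\frac{7744}{25} \approx 309.76$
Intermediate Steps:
$V = - \frac{1}{2}$ ($V = \frac{1}{-2} = - \frac{1}{2} \approx -0.5$)
$y = 16$ ($y = 8 \cdot 2 = 16$)
$D = - \frac{1}{10}$ ($D = - \frac{1}{2 \cdot 5} = \left(- \frac{1}{2}\right) \frac{1}{5} = - \frac{1}{10} \approx -0.1$)
$\left(y D 11\right)^{2} = \left(16 \left(- \frac{1}{10}\right) 11\right)^{2} = \left(\left(- \frac{8}{5}\right) 11\right)^{2} = \left(- \frac{88}{5}\right)^{2} = \frac{7744}{25}$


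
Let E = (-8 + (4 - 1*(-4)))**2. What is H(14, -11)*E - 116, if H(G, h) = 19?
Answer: -116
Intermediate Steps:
E = 0 (E = (-8 + (4 + 4))**2 = (-8 + 8)**2 = 0**2 = 0)
H(14, -11)*E - 116 = 19*0 - 116 = 0 - 116 = -116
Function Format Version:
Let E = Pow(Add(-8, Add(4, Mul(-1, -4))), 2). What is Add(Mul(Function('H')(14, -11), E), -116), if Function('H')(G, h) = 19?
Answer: -116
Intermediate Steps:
E = 0 (E = Pow(Add(-8, Add(4, 4)), 2) = Pow(Add(-8, 8), 2) = Pow(0, 2) = 0)
Add(Mul(Function('H')(14, -11), E), -116) = Add(Mul(19, 0), -116) = Add(0, -116) = -116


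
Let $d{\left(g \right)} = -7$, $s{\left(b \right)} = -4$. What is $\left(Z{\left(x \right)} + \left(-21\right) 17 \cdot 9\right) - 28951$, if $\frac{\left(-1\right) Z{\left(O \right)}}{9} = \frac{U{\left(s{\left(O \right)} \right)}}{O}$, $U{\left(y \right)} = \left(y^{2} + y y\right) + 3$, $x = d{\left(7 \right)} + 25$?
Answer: $- \frac{64363}{2} \approx -32182.0$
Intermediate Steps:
$x = 18$ ($x = -7 + 25 = 18$)
$U{\left(y \right)} = 3 + 2 y^{2}$ ($U{\left(y \right)} = \left(y^{2} + y^{2}\right) + 3 = 2 y^{2} + 3 = 3 + 2 y^{2}$)
$Z{\left(O \right)} = - \frac{315}{O}$ ($Z{\left(O \right)} = - 9 \frac{3 + 2 \left(-4\right)^{2}}{O} = - 9 \frac{3 + 2 \cdot 16}{O} = - 9 \frac{3 + 32}{O} = - 9 \frac{35}{O} = - \frac{315}{O}$)
$\left(Z{\left(x \right)} + \left(-21\right) 17 \cdot 9\right) - 28951 = \left(- \frac{315}{18} + \left(-21\right) 17 \cdot 9\right) - 28951 = \left(\left(-315\right) \frac{1}{18} - 3213\right) - 28951 = \left(- \frac{35}{2} - 3213\right) - 28951 = - \frac{6461}{2} - 28951 = - \frac{64363}{2}$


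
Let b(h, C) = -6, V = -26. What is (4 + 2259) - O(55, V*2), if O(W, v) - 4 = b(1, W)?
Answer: 2265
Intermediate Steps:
O(W, v) = -2 (O(W, v) = 4 - 6 = -2)
(4 + 2259) - O(55, V*2) = (4 + 2259) - 1*(-2) = 2263 + 2 = 2265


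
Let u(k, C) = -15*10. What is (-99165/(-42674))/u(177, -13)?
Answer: -6611/426740 ≈ -0.015492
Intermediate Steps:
u(k, C) = -150
(-99165/(-42674))/u(177, -13) = -99165/(-42674)/(-150) = -99165*(-1/42674)*(-1/150) = (99165/42674)*(-1/150) = -6611/426740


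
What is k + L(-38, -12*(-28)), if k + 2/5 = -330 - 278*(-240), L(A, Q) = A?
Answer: 331758/5 ≈ 66352.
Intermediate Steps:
k = 331948/5 (k = -⅖ + (-330 - 278*(-240)) = -⅖ + (-330 + 66720) = -⅖ + 66390 = 331948/5 ≈ 66390.)
k + L(-38, -12*(-28)) = 331948/5 - 38 = 331758/5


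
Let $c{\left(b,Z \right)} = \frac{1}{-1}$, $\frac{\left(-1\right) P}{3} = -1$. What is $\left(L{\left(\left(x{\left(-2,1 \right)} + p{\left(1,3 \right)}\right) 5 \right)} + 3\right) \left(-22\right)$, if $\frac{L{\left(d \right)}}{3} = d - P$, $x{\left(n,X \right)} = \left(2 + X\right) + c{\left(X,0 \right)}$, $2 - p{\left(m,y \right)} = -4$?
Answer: $-2508$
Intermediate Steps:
$P = 3$ ($P = \left(-3\right) \left(-1\right) = 3$)
$c{\left(b,Z \right)} = -1$
$p{\left(m,y \right)} = 6$ ($p{\left(m,y \right)} = 2 - -4 = 2 + 4 = 6$)
$x{\left(n,X \right)} = 1 + X$ ($x{\left(n,X \right)} = \left(2 + X\right) - 1 = 1 + X$)
$L{\left(d \right)} = -9 + 3 d$ ($L{\left(d \right)} = 3 \left(d - 3\right) = 3 \left(-3 + d\right) = -9 + 3 d$)
$\left(L{\left(\left(x{\left(-2,1 \right)} + p{\left(1,3 \right)}\right) 5 \right)} + 3\right) \left(-22\right) = \left(\left(-9 + 3 \left(\left(1 + 1\right) + 6\right) 5\right) + 3\right) \left(-22\right) = \left(\left(-9 + 3 \left(2 + 6\right) 5\right) + 3\right) \left(-22\right) = \left(\left(-9 + 3 \cdot 8 \cdot 5\right) + 3\right) \left(-22\right) = \left(\left(-9 + 3 \cdot 40\right) + 3\right) \left(-22\right) = \left(\left(-9 + 120\right) + 3\right) \left(-22\right) = \left(111 + 3\right) \left(-22\right) = 114 \left(-22\right) = -2508$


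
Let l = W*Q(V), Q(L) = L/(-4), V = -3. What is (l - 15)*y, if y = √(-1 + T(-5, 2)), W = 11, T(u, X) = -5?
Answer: -27*I*√6/4 ≈ -16.534*I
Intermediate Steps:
Q(L) = -L/4 (Q(L) = L*(-¼) = -L/4)
y = I*√6 (y = √(-1 - 5) = √(-6) = I*√6 ≈ 2.4495*I)
l = 33/4 (l = 11*(-¼*(-3)) = 11*(¾) = 33/4 ≈ 8.2500)
(l - 15)*y = (33/4 - 15)*(I*√6) = -27*I*√6/4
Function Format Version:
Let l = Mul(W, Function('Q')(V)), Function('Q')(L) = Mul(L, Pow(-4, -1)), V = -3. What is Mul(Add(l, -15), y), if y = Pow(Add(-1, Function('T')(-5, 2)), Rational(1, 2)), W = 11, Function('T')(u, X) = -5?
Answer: Mul(Rational(-27, 4), I, Pow(6, Rational(1, 2))) ≈ Mul(-16.534, I)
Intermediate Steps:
Function('Q')(L) = Mul(Rational(-1, 4), L) (Function('Q')(L) = Mul(L, Rational(-1, 4)) = Mul(Rational(-1, 4), L))
y = Mul(I, Pow(6, Rational(1, 2))) (y = Pow(Add(-1, -5), Rational(1, 2)) = Pow(-6, Rational(1, 2)) = Mul(I, Pow(6, Rational(1, 2))) ≈ Mul(2.4495, I))
l = Rational(33, 4) (l = Mul(11, Mul(Rational(-1, 4), -3)) = Mul(11, Rational(3, 4)) = Rational(33, 4) ≈ 8.2500)
Mul(Add(l, -15), y) = Mul(Add(Rational(33, 4), -15), Mul(I, Pow(6, Rational(1, 2)))) = Mul(Rational(-27, 4), Mul(I, Pow(6, Rational(1, 2)))) = Mul(Rational(-27, 4), I, Pow(6, Rational(1, 2)))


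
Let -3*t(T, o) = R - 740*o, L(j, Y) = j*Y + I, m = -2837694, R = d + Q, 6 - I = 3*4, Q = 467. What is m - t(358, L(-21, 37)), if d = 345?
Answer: -7932850/3 ≈ -2.6443e+6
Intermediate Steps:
I = -6 (I = 6 - 3*4 = 6 - 1*12 = 6 - 12 = -6)
R = 812 (R = 345 + 467 = 812)
L(j, Y) = -6 + Y*j (L(j, Y) = j*Y - 6 = Y*j - 6 = -6 + Y*j)
t(T, o) = -812/3 + 740*o/3 (t(T, o) = -(812 - 740*o)/3 = -812/3 + 740*o/3)
m - t(358, L(-21, 37)) = -2837694 - (-812/3 + 740*(-6 + 37*(-21))/3) = -2837694 - (-812/3 + 740*(-6 - 777)/3) = -2837694 - (-812/3 + (740/3)*(-783)) = -2837694 - (-812/3 - 193140) = -2837694 - 1*(-580232/3) = -2837694 + 580232/3 = -7932850/3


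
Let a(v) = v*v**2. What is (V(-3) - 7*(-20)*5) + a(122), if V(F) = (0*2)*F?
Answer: 1816548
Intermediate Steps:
V(F) = 0 (V(F) = 0*F = 0)
a(v) = v**3
(V(-3) - 7*(-20)*5) + a(122) = (0 - 7*(-20)*5) + 122**3 = (0 + 140*5) + 1815848 = (0 + 700) + 1815848 = 700 + 1815848 = 1816548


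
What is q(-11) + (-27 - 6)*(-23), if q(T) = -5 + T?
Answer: 743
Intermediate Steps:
q(-11) + (-27 - 6)*(-23) = (-5 - 11) + (-27 - 6)*(-23) = -16 - 33*(-23) = -16 + 759 = 743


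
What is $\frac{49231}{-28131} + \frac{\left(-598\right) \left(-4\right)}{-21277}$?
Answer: $- \frac{1114777339}{598543287} \approx -1.8625$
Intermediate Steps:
$\frac{49231}{-28131} + \frac{\left(-598\right) \left(-4\right)}{-21277} = 49231 \left(- \frac{1}{28131}\right) + 2392 \left(- \frac{1}{21277}\right) = - \frac{49231}{28131} - \frac{2392}{21277} = - \frac{1114777339}{598543287}$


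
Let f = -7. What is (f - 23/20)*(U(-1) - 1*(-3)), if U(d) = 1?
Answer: -163/5 ≈ -32.600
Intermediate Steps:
(f - 23/20)*(U(-1) - 1*(-3)) = (-7 - 23/20)*(1 - 1*(-3)) = (-7 - 23*1/20)*(1 + 3) = (-7 - 23/20)*4 = -163/20*4 = -163/5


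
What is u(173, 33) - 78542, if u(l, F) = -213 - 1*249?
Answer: -79004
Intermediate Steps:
u(l, F) = -462 (u(l, F) = -213 - 249 = -462)
u(173, 33) - 78542 = -462 - 78542 = -79004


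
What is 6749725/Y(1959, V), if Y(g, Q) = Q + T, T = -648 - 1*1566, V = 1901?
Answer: -6749725/313 ≈ -21565.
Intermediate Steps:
T = -2214 (T = -648 - 1566 = -2214)
Y(g, Q) = -2214 + Q (Y(g, Q) = Q - 2214 = -2214 + Q)
6749725/Y(1959, V) = 6749725/(-2214 + 1901) = 6749725/(-313) = 6749725*(-1/313) = -6749725/313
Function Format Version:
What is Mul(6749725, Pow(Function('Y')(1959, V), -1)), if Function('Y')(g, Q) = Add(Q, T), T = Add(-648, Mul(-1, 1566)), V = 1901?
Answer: Rational(-6749725, 313) ≈ -21565.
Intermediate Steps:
T = -2214 (T = Add(-648, -1566) = -2214)
Function('Y')(g, Q) = Add(-2214, Q) (Function('Y')(g, Q) = Add(Q, -2214) = Add(-2214, Q))
Mul(6749725, Pow(Function('Y')(1959, V), -1)) = Mul(6749725, Pow(Add(-2214, 1901), -1)) = Mul(6749725, Pow(-313, -1)) = Mul(6749725, Rational(-1, 313)) = Rational(-6749725, 313)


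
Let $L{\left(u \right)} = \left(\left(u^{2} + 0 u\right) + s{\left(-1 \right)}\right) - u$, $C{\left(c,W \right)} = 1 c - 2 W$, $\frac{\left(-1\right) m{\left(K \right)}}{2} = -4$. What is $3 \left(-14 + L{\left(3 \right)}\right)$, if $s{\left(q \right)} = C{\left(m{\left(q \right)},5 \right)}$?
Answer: $-30$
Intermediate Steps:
$m{\left(K \right)} = 8$ ($m{\left(K \right)} = \left(-2\right) \left(-4\right) = 8$)
$C{\left(c,W \right)} = c - 2 W$
$s{\left(q \right)} = -2$ ($s{\left(q \right)} = 8 - 10 = -2$)
$L{\left(u \right)} = -2 + u^{2} - u$ ($L{\left(u \right)} = \left(\left(u^{2} + 0 u\right) - 2\right) - u = \left(\left(u^{2} + 0\right) - 2\right) - u = \left(u^{2} - 2\right) - u = \left(-2 + u^{2}\right) - u = -2 + u^{2} - u$)
$3 \left(-14 + L{\left(3 \right)}\right) = 3 \left(-14 - \left(5 - 9\right)\right) = 3 \left(-14 - -4\right) = 3 \left(-14 + 4\right) = 3 \left(-10\right) = -30$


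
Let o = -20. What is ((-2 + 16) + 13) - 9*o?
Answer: 207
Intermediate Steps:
((-2 + 16) + 13) - 9*o = ((-2 + 16) + 13) - 9*(-20) = (14 + 13) + 180 = 27 + 180 = 207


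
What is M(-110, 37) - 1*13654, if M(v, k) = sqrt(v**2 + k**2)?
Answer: -13654 + sqrt(13469) ≈ -13538.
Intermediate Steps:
M(v, k) = sqrt(k**2 + v**2)
M(-110, 37) - 1*13654 = sqrt(37**2 + (-110)**2) - 1*13654 = sqrt(1369 + 12100) - 13654 = sqrt(13469) - 13654 = -13654 + sqrt(13469)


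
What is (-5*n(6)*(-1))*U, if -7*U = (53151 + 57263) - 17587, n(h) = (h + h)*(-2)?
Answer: 1591320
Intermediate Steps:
n(h) = -4*h (n(h) = (2*h)*(-2) = -4*h)
U = -13261 (U = -((53151 + 57263) - 17587)/7 = -(110414 - 17587)/7 = -⅐*92827 = -13261)
(-5*n(6)*(-1))*U = (-(-20)*6*(-1))*(-13261) = (-5*(-24)*(-1))*(-13261) = (120*(-1))*(-13261) = -120*(-13261) = 1591320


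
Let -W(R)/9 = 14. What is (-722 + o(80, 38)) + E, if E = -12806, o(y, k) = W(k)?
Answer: -13654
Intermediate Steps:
W(R) = -126 (W(R) = -9*14 = -126)
o(y, k) = -126
(-722 + o(80, 38)) + E = (-722 - 126) - 12806 = -848 - 12806 = -13654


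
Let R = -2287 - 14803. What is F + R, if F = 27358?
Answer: 10268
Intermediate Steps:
R = -17090
F + R = 27358 - 17090 = 10268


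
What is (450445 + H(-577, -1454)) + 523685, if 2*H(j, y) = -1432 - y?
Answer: 974141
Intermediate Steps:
H(j, y) = -716 - y/2 (H(j, y) = (-1432 - y)/2 = -716 - y/2)
(450445 + H(-577, -1454)) + 523685 = (450445 + (-716 - 1/2*(-1454))) + 523685 = (450445 + (-716 + 727)) + 523685 = (450445 + 11) + 523685 = 450456 + 523685 = 974141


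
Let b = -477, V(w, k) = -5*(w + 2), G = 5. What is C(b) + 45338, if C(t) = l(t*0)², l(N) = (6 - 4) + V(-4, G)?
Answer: 45482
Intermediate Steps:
V(w, k) = -10 - 5*w (V(w, k) = -5*(2 + w) = -10 - 5*w)
l(N) = 12 (l(N) = (6 - 4) + (-10 - 5*(-4)) = 2 + (-10 + 20) = 2 + 10 = 12)
C(t) = 144 (C(t) = 12² = 144)
C(b) + 45338 = 144 + 45338 = 45482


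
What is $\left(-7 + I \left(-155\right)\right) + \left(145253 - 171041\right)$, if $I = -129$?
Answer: $-5800$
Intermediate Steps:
$\left(-7 + I \left(-155\right)\right) + \left(145253 - 171041\right) = \left(-7 - -19995\right) + \left(145253 - 171041\right) = \left(-7 + 19995\right) - 25788 = 19988 - 25788 = -5800$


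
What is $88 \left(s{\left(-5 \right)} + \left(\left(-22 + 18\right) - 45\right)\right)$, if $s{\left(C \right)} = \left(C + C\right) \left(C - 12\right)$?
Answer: $10648$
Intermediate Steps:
$s{\left(C \right)} = 2 C \left(-12 + C\right)$
$88 \left(s{\left(-5 \right)} + \left(\left(-22 + 18\right) - 45\right)\right) = 88 \left(2 \left(-5\right) \left(-12 - 5\right) + \left(\left(-22 + 18\right) - 45\right)\right) = 88 \left(2 \left(-5\right) \left(-17\right) - 49\right) = 88 \left(170 - 49\right) = 88 \cdot 121 = 10648$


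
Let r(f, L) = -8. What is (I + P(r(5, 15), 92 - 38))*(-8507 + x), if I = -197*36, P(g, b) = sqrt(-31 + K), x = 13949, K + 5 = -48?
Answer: -38594664 + 10884*I*sqrt(21) ≈ -3.8595e+7 + 49877.0*I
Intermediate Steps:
K = -53 (K = -5 - 48 = -53)
P(g, b) = 2*I*sqrt(21) (P(g, b) = sqrt(-31 - 53) = sqrt(-84) = 2*I*sqrt(21))
I = -7092
(I + P(r(5, 15), 92 - 38))*(-8507 + x) = (-7092 + 2*I*sqrt(21))*(-8507 + 13949) = (-7092 + 2*I*sqrt(21))*5442 = -38594664 + 10884*I*sqrt(21)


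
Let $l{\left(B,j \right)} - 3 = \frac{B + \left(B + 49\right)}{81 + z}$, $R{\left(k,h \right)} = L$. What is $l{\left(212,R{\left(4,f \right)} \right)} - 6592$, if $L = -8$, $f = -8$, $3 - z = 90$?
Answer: $- \frac{40007}{6} \approx -6667.8$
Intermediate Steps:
$z = -87$ ($z = 3 - 90 = -87$)
$R{\left(k,h \right)} = -8$
$l{\left(B,j \right)} = - \frac{31}{6} - \frac{B}{3}$ ($l{\left(B,j \right)} = 3 + \frac{B + \left(B + 49\right)}{81 - 87} = 3 + \frac{B + \left(49 + B\right)}{-6} = 3 + \left(49 + 2 B\right) \left(- \frac{1}{6}\right) = 3 - \left(\frac{49}{6} + \frac{B}{3}\right) = - \frac{31}{6} - \frac{B}{3}$)
$l{\left(212,R{\left(4,f \right)} \right)} - 6592 = \left(- \frac{31}{6} - \frac{212}{3}\right) - 6592 = - \frac{455}{6} - 6592 = - \frac{40007}{6}$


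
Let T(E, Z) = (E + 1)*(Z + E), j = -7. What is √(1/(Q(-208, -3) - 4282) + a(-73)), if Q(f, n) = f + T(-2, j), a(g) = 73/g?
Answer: 3*I*√2231538/4481 ≈ 1.0001*I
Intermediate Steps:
T(E, Z) = (1 + E)*(E + Z)
Q(f, n) = 9 + f (Q(f, n) = f + (-2 - 7 + (-2)² - 2*(-7)) = f + (-2 - 7 + 4 + 14) = f + 9 = 9 + f)
√(1/(Q(-208, -3) - 4282) + a(-73)) = √(1/((9 - 208) - 4282) + 73/(-73)) = √(1/(-199 - 4282) + 73*(-1/73)) = √(1/(-4481) - 1) = √(-1/4481 - 1) = √(-4482/4481) = 3*I*√2231538/4481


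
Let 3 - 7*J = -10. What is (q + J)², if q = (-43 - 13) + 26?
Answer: 38809/49 ≈ 792.02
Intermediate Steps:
J = 13/7 (J = 3/7 - ⅐*(-10) = 3/7 + 10/7 = 13/7 ≈ 1.8571)
q = -30 (q = -56 + 26 = -30)
(q + J)² = (-30 + 13/7)² = (-197/7)² = 38809/49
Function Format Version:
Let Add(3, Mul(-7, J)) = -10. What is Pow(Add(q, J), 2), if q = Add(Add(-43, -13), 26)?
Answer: Rational(38809, 49) ≈ 792.02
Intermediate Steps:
J = Rational(13, 7) (J = Add(Rational(3, 7), Mul(Rational(-1, 7), -10)) = Add(Rational(3, 7), Rational(10, 7)) = Rational(13, 7) ≈ 1.8571)
q = -30 (q = Add(-56, 26) = -30)
Pow(Add(q, J), 2) = Pow(Add(-30, Rational(13, 7)), 2) = Pow(Rational(-197, 7), 2) = Rational(38809, 49)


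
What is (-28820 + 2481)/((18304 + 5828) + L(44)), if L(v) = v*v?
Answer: -26339/26068 ≈ -1.0104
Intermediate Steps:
L(v) = v**2
(-28820 + 2481)/((18304 + 5828) + L(44)) = (-28820 + 2481)/((18304 + 5828) + 44**2) = -26339/(24132 + 1936) = -26339/26068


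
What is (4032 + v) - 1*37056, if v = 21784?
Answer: -11240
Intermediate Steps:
(4032 + v) - 1*37056 = (4032 + 21784) - 1*37056 = 25816 - 37056 = -11240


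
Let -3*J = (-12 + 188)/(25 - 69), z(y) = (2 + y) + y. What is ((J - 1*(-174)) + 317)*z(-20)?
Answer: -56126/3 ≈ -18709.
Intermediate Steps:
z(y) = 2 + 2*y
J = 4/3 (J = -(-12 + 188)/(3*(25 - 69)) = -176/(3*(-44)) = -176*(-1)/(3*44) = -⅓*(-4) = 4/3 ≈ 1.3333)
((J - 1*(-174)) + 317)*z(-20) = ((4/3 - 1*(-174)) + 317)*(2 + 2*(-20)) = ((4/3 + 174) + 317)*(2 - 40) = (526/3 + 317)*(-38) = (1477/3)*(-38) = -56126/3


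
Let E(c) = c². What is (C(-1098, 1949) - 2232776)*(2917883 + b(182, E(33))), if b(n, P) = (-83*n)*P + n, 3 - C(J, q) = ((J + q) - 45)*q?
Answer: 51472625397123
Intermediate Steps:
C(J, q) = 3 - q*(-45 + J + q) (C(J, q) = 3 - ((J + q) - 45)*q = 3 - (-45 + J + q)*q = 3 - q*(-45 + J + q))
b(n, P) = n - 83*P*n (b(n, P) = -83*P*n + n = n - 83*P*n)
(C(-1098, 1949) - 2232776)*(2917883 + b(182, E(33))) = ((3 - 1*1949² + 45*1949 - 1*(-1098)*1949) - 2232776)*(2917883 + 182*(1 - 83*33²)) = ((3 - 1*3798601 + 87705 + 2140002) - 2232776)*(2917883 + 182*(1 - 83*1089)) = ((3 - 3798601 + 87705 + 2140002) - 2232776)*(2917883 + 182*(1 - 90387)) = (-1570891 - 2232776)*(2917883 + 182*(-90386)) = -3803667*(2917883 - 16450252) = -3803667*(-13532369) = 51472625397123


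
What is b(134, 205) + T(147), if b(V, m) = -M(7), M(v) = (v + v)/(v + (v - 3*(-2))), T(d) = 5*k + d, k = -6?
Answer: 1163/10 ≈ 116.30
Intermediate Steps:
T(d) = -30 + d (T(d) = 5*(-6) + d = -30 + d)
M(v) = 2*v/(6 + 2*v) (M(v) = (2*v)/(v + (v + 6)) = (2*v)/(v + (6 + v)) = (2*v)/(6 + 2*v) = 2*v/(6 + 2*v))
b(V, m) = -7/10 (b(V, m) = -7/(3 + 7) = -7/10)
b(134, 205) + T(147) = -7/10 + (-30 + 147) = -7/10 + 117 = 1163/10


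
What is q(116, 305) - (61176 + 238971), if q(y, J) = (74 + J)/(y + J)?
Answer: -126361508/421 ≈ -3.0015e+5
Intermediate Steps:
q(y, J) = (74 + J)/(J + y)
q(116, 305) - (61176 + 238971) = (74 + 305)/(305 + 116) - (61176 + 238971) = 379/421 - 1*300147 = (1/421)*379 - 300147 = 379/421 - 300147 = -126361508/421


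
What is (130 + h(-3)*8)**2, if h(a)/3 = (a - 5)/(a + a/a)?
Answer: 51076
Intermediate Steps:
h(a) = 3*(-5 + a)/(1 + a) (h(a) = 3*((a - 5)/(a + a/a)) = 3*((-5 + a)/(a + 1)) = 3*((-5 + a)/(1 + a)) = 3*(-5 + a)/(1 + a))
(130 + h(-3)*8)**2 = (130 + (3*(-5 - 3)/(1 - 3))*8)**2 = (130 + (3*(-8)/(-2))*8)**2 = (130 + (3*(-1/2)*(-8))*8)**2 = (130 + 12*8)**2 = (130 + 96)**2 = 226**2 = 51076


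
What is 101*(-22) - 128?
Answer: -2350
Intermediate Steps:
101*(-22) - 128 = -2222 - 128 = -2350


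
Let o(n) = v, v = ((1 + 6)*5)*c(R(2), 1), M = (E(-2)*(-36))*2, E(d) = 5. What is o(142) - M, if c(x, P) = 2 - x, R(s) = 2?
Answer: 360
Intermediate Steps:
M = -360 (M = (5*(-36))*2 = -180*2 = -360)
v = 0 (v = ((1 + 6)*5)*(2 - 1*2) = (7*5)*(2 - 2) = 35*0 = 0)
o(n) = 0
o(142) - M = 0 - 1*(-360) = 0 + 360 = 360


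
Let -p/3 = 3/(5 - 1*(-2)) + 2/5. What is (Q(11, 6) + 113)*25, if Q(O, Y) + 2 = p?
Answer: 18990/7 ≈ 2712.9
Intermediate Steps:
p = -87/35 (p = -3*(3/(5 - 1*(-2)) + 2/5) = -3*(3/(5 + 2) + 2*(⅕)) = -3*(3/7 + ⅖) = -3*29/35 = -87/35 ≈ -2.4857)
Q(O, Y) = -157/35 (Q(O, Y) = -2 - 87/35 = -157/35)
(Q(11, 6) + 113)*25 = (-157/35 + 113)*25 = (3798/35)*25 = 18990/7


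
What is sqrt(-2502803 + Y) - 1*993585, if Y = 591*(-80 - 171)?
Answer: -993585 + 2*I*sqrt(662786) ≈ -9.9359e+5 + 1628.2*I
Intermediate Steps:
Y = -148341 (Y = 591*(-251) = -148341)
sqrt(-2502803 + Y) - 1*993585 = sqrt(-2502803 - 148341) - 1*993585 = sqrt(-2651144) - 993585 = 2*I*sqrt(662786) - 993585 = -993585 + 2*I*sqrt(662786)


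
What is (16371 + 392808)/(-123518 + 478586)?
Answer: 136393/118356 ≈ 1.1524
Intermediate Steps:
(16371 + 392808)/(-123518 + 478586) = 409179/355068 = 409179*(1/355068) = 136393/118356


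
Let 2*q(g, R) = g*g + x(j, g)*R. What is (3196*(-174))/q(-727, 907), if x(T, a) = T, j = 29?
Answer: -23171/11559 ≈ -2.0046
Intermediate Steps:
q(g, R) = g**2/2 + 29*R/2 (q(g, R) = (g*g + 29*R)/2 = (g**2 + 29*R)/2 = g**2/2 + 29*R/2)
(3196*(-174))/q(-727, 907) = (3196*(-174))/((1/2)*(-727)**2 + (29/2)*907) = -556104/((1/2)*528529 + 26303/2) = -556104/(528529/2 + 26303/2) = -556104/277416 = -556104*1/277416 = -23171/11559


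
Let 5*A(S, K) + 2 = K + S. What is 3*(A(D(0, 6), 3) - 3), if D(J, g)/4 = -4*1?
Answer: -18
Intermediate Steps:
D(J, g) = -16 (D(J, g) = 4*(-4*1) = 4*(-4) = -16)
A(S, K) = -⅖ + K/5 + S/5 (A(S, K) = -⅖ + (K + S)/5 = -⅖ + (K/5 + S/5) = -⅖ + K/5 + S/5)
3*(A(D(0, 6), 3) - 3) = 3*((-⅖ + (⅕)*3 + (⅕)*(-16)) - 3) = 3*((-⅖ + ⅗ - 16/5) - 3) = 3*(-3 - 3) = 3*(-6) = -18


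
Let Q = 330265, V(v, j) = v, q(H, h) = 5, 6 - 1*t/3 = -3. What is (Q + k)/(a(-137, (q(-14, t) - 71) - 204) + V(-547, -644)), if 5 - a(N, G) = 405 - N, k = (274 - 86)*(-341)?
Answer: -266157/1084 ≈ -245.53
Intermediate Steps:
t = 27 (t = 18 - 3*(-3) = 18 + 9 = 27)
k = -64108 (k = 188*(-341) = -64108)
a(N, G) = -400 + N (a(N, G) = 5 - (405 - N) = 5 + (-405 + N) = -400 + N)
(Q + k)/(a(-137, (q(-14, t) - 71) - 204) + V(-547, -644)) = (330265 - 64108)/((-400 - 137) - 547) = 266157/(-537 - 547) = 266157/(-1084) = 266157*(-1/1084) = -266157/1084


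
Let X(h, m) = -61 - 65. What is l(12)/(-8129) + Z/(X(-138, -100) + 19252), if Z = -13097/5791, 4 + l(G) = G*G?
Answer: -15612678753/900357195914 ≈ -0.017341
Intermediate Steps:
X(h, m) = -126
l(G) = -4 + G**2 (l(G) = -4 + G*G = -4 + G**2)
Z = -13097/5791 (Z = -13097*1/5791 = -13097/5791 ≈ -2.2616)
l(12)/(-8129) + Z/(X(-138, -100) + 19252) = (-4 + 12**2)/(-8129) - 13097/(5791*(-126 + 19252)) = (-4 + 144)*(-1/8129) - 13097/5791/19126 = 140*(-1/8129) - 13097/5791*1/19126 = -140/8129 - 13097/110758666 = -15612678753/900357195914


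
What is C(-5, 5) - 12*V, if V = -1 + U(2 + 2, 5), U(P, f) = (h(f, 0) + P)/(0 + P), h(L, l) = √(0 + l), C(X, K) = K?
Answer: 5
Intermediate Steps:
h(L, l) = √l
U(P, f) = 1 (U(P, f) = (√0 + P)/(0 + P) = (0 + P)/P = P/P = 1)
V = 0 (V = -1 + 1 = 0)
C(-5, 5) - 12*V = 5 - 12*0 = 5 + 0 = 5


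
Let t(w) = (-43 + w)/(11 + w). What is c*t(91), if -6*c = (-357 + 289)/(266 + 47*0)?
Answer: 8/399 ≈ 0.020050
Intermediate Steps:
t(w) = (-43 + w)/(11 + w)
c = 17/399 (c = -(-357 + 289)/(6*(266 + 47*0)) = -(-34)/(3*(266 + 0)) = -(-34)/(3*266) = -⅙*(-34/133) = 17/399 ≈ 0.042607)
c*t(91) = 17*((-43 + 91)/(11 + 91))/399 = 17*(48/102)/399 = 17*((1/102)*48)/399 = (17/399)*(8/17) = 8/399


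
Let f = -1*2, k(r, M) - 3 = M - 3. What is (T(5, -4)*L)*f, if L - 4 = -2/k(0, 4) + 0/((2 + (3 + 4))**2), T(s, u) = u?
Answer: 28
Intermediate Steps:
k(r, M) = M (k(r, M) = 3 + (M - 3) = 3 + (-3 + M) = M)
L = 7/2 (L = 4 + (-2/4 + 0/((2 + (3 + 4))**2)) = 4 + (-2*1/4 + 0/((2 + 7)**2)) = 4 + (-1/2 + 0/(9**2)) = 4 + (-1/2 + 0/81) = 4 + (-1/2 + 0*(1/81)) = 4 + (-1/2 + 0) = 4 - 1/2 = 7/2 ≈ 3.5000)
f = -2
(T(5, -4)*L)*f = -4*7/2*(-2) = -14*(-2) = 28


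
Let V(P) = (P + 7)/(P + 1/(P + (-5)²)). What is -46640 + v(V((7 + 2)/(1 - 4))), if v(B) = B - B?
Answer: -46640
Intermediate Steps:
V(P) = (7 + P)/(P + 1/(25 + P)) (V(P) = (7 + P)/(P + 1/(P + 25)) = (7 + P)/(P + 1/(25 + P)))
v(B) = 0
-46640 + v(V((7 + 2)/(1 - 4))) = -46640 + 0 = -46640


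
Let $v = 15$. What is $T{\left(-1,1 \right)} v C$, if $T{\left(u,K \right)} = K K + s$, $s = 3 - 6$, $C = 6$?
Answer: $-180$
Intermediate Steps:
$s = -3$ ($s = 3 - 6 = -3$)
$T{\left(u,K \right)} = -3 + K^{2}$ ($T{\left(u,K \right)} = K K - 3 = K^{2} - 3 = -3 + K^{2}$)
$T{\left(-1,1 \right)} v C = \left(-3 + 1^{2}\right) 15 \cdot 6 = \left(-3 + 1\right) 15 \cdot 6 = \left(-2\right) 15 \cdot 6 = \left(-30\right) 6 = -180$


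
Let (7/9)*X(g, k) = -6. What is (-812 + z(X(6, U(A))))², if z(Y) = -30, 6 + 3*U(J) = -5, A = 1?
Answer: 708964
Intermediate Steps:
U(J) = -11/3 (U(J) = -2 + (⅓)*(-5) = -2 - 5/3 = -11/3)
X(g, k) = -54/7 (X(g, k) = (9/7)*(-6) = -54/7)
(-812 + z(X(6, U(A))))² = (-812 - 30)² = (-842)² = 708964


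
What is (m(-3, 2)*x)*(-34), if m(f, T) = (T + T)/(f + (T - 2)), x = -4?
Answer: -544/3 ≈ -181.33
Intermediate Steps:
m(f, T) = 2*T/(-2 + T + f) (m(f, T) = (2*T)/(f + (-2 + T)) = (2*T)/(-2 + T + f) = 2*T/(-2 + T + f))
(m(-3, 2)*x)*(-34) = ((2*2/(-2 + 2 - 3))*(-4))*(-34) = ((2*2/(-3))*(-4))*(-34) = ((2*2*(-⅓))*(-4))*(-34) = -4/3*(-4)*(-34) = (16/3)*(-34) = -544/3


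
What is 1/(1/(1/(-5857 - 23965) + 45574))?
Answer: 1359107827/29822 ≈ 45574.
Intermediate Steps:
1/(1/(1/(-5857 - 23965) + 45574)) = 1/(1/(1/(-29822) + 45574)) = 1/(1/(-1/29822 + 45574)) = 1/(1/(1359107827/29822)) = 1/(29822/1359107827) = 1359107827/29822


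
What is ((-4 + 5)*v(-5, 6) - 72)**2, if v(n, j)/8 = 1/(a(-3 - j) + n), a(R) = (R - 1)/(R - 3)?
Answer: 3415104/625 ≈ 5464.2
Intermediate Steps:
a(R) = (-1 + R)/(-3 + R)
v(n, j) = 8/(n + (-4 - j)/(-6 - j)) (v(n, j) = 8/((-1 + (-3 - j))/(-3 + (-3 - j)) + n) = 8/((-4 - j)/(-6 - j) + n) = 8/(n + (-4 - j)/(-6 - j)))
((-4 + 5)*v(-5, 6) - 72)**2 = ((-4 + 5)*(8*(6 + 6)/(4 + 6 - 5*(6 + 6))) - 72)**2 = (1*(8*12/(4 + 6 - 5*12)) - 72)**2 = (1*(8*12/(4 + 6 - 60)) - 72)**2 = (1*(8*12/(-50)) - 72)**2 = (1*(8*(-1/50)*12) - 72)**2 = (1*(-48/25) - 72)**2 = (-48/25 - 72)**2 = (-1848/25)**2 = 3415104/625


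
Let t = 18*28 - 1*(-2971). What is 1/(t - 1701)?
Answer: 1/1774 ≈ 0.00056370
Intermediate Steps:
t = 3475 (t = 504 + 2971 = 3475)
1/(t - 1701) = 1/(3475 - 1701) = 1/1774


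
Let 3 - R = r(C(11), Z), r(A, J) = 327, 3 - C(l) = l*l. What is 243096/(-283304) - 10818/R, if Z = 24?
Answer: 2962321/91062 ≈ 32.531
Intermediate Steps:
C(l) = 3 - l² (C(l) = 3 - l*l = 3 - l²)
R = -324 (R = 3 - 1*327 = 3 - 327 = -324)
243096/(-283304) - 10818/R = 243096/(-283304) - 10818/(-324) = 243096*(-1/283304) - 10818*(-1/324) = -4341/5059 + 601/18 = 2962321/91062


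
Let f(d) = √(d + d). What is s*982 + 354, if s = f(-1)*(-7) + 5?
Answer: 5264 - 6874*I*√2 ≈ 5264.0 - 9721.3*I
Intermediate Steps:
f(d) = √2*√d (f(d) = √(2*d) = √2*√d)
s = 5 - 7*I*√2 (s = (√2*√(-1))*(-7) + 5 = (√2*I)*(-7) + 5 = (I*√2)*(-7) + 5 = -7*I*√2 + 5 = 5 - 7*I*√2 ≈ 5.0 - 9.8995*I)
s*982 + 354 = (5 - 7*I*√2)*982 + 354 = (4910 - 6874*I*√2) + 354 = 5264 - 6874*I*√2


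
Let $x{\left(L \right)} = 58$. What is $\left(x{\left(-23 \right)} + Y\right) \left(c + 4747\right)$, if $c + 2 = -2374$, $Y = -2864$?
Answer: $-6653026$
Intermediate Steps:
$c = -2376$ ($c = -2 - 2374 = -2376$)
$\left(x{\left(-23 \right)} + Y\right) \left(c + 4747\right) = \left(58 - 2864\right) \left(-2376 + 4747\right) = \left(-2806\right) 2371 = -6653026$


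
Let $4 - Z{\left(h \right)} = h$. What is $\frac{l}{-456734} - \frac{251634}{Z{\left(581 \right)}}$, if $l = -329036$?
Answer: $\frac{57559828564}{131767759} \approx 436.83$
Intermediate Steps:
$Z{\left(h \right)} = 4 - h$
$\frac{l}{-456734} - \frac{251634}{Z{\left(581 \right)}} = - \frac{329036}{-456734} - \frac{251634}{4 - 581} = \left(-329036\right) \left(- \frac{1}{456734}\right) - \frac{251634}{4 - 581} = \frac{164518}{228367} - \frac{251634}{-577} = \frac{164518}{228367} - - \frac{251634}{577} = \frac{164518}{228367} + \frac{251634}{577} = \frac{57559828564}{131767759}$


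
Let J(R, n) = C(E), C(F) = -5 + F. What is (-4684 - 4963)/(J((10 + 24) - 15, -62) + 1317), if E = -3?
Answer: -877/119 ≈ -7.3698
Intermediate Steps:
J(R, n) = -8 (J(R, n) = -5 - 3 = -8)
(-4684 - 4963)/(J((10 + 24) - 15, -62) + 1317) = (-4684 - 4963)/(-8 + 1317) = -9647/1309 = -9647*1/1309 = -877/119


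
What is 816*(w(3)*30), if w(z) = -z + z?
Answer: 0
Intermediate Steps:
w(z) = 0
816*(w(3)*30) = 816*(0*30) = 816*0 = 0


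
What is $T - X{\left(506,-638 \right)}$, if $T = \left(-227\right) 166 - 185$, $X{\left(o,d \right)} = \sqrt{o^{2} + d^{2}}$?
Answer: $-37867 - 22 \sqrt{1370} \approx -38681.0$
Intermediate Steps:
$X{\left(o,d \right)} = \sqrt{d^{2} + o^{2}}$
$T = -37867$ ($T = -37682 - 185 = -37867$)
$T - X{\left(506,-638 \right)} = -37867 - \sqrt{\left(-638\right)^{2} + 506^{2}} = -37867 - \sqrt{407044 + 256036} = -37867 - \sqrt{663080} = -37867 - 22 \sqrt{1370}$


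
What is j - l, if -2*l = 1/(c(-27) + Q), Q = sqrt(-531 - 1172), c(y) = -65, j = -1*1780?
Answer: -1623365/912 - I*sqrt(1703)/11856 ≈ -1780.0 - 0.0034807*I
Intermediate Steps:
j = -1780
Q = I*sqrt(1703) (Q = sqrt(-1703) = I*sqrt(1703) ≈ 41.267*I)
l = -1/(2*(-65 + I*sqrt(1703))) ≈ 0.0054825 + 0.0034807*I
j - l = -1780 - (5/912 + I*sqrt(1703)/11856) = -1780 + (-5/912 - I*sqrt(1703)/11856) = -1623365/912 - I*sqrt(1703)/11856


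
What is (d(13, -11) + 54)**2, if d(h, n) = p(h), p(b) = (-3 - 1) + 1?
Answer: 2601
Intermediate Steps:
p(b) = -3 (p(b) = -4 + 1 = -3)
d(h, n) = -3
(d(13, -11) + 54)**2 = (-3 + 54)**2 = 51**2 = 2601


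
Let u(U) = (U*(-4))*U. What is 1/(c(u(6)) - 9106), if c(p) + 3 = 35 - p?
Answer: -1/8930 ≈ -0.00011198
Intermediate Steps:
u(U) = -4*U**2 (u(U) = (-4*U)*U = -4*U**2)
c(p) = 32 - p (c(p) = -3 + (35 - p) = 32 - p)
1/(c(u(6)) - 9106) = 1/((32 - (-4)*6**2) - 9106) = 1/((32 - (-4)*36) - 9106) = 1/((32 - 1*(-144)) - 9106) = 1/((32 + 144) - 9106) = 1/(176 - 9106) = 1/(-8930) = -1/8930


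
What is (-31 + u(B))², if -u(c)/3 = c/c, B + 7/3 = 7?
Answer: 1156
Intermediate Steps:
B = 14/3 (B = -7/3 + 7 = 14/3 ≈ 4.6667)
u(c) = -3 (u(c) = -3*c/c = -3*1 = -3)
(-31 + u(B))² = (-31 - 3)² = (-34)² = 1156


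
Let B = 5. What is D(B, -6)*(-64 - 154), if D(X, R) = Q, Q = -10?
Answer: 2180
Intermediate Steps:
D(X, R) = -10
D(B, -6)*(-64 - 154) = -10*(-64 - 154) = -10*(-218) = 2180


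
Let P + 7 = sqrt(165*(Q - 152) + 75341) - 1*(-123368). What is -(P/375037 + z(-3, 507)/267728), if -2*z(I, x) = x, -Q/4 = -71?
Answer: -65864243857/200815811872 - sqrt(97121)/375037 ≈ -0.32881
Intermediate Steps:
Q = 284 (Q = -4*(-71) = 284)
z(I, x) = -x/2
P = 123361 + sqrt(97121) (P = -7 + (sqrt(165*(284 - 152) + 75341) - 1*(-123368)) = -7 + (sqrt(165*132 + 75341) + 123368) = -7 + (sqrt(21780 + 75341) + 123368) = -7 + (sqrt(97121) + 123368) = -7 + (123368 + sqrt(97121)) = 123361 + sqrt(97121) ≈ 1.2367e+5)
-(P/375037 + z(-3, 507)/267728) = -((123361 + sqrt(97121))/375037 - 1/2*507/267728) = -((123361 + sqrt(97121))*(1/375037) - 507/2*1/267728) = -((123361/375037 + sqrt(97121)/375037) - 507/535456) = -(65864243857/200815811872 + sqrt(97121)/375037) = -65864243857/200815811872 - sqrt(97121)/375037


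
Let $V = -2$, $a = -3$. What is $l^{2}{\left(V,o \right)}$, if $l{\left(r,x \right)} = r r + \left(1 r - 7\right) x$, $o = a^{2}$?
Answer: $5929$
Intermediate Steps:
$o = 9$ ($o = \left(-3\right)^{2} = 9$)
$l{\left(r,x \right)} = r^{2} + x \left(-7 + r\right)$ ($l{\left(r,x \right)} = r^{2} + \left(r - 7\right) x = r^{2} + \left(-7 + r\right) x = r^{2} + x \left(-7 + r\right)$)
$l^{2}{\left(V,o \right)} = \left(\left(-2\right)^{2} - 63 - 18\right)^{2} = \left(4 - 63 - 18\right)^{2} = \left(-77\right)^{2} = 5929$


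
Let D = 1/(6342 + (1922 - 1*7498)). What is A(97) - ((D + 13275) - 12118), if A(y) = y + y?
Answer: -737659/766 ≈ -963.00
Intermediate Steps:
D = 1/766 (D = 1/(6342 + (1922 - 7498)) = 1/(6342 - 5576) = 1/766 ≈ 0.0013055)
A(y) = 2*y
A(97) - ((D + 13275) - 12118) = 2*97 - ((1/766 + 13275) - 12118) = 194 - (10168651/766 - 12118) = 194 - 1*886263/766 = 194 - 886263/766 = -737659/766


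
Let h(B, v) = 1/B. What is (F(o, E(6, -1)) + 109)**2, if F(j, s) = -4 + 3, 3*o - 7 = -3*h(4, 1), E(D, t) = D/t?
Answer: 11664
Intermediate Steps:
o = 25/12 (o = 7/3 + (-3/4)/3 = 7/3 + (-3*1/4)/3 = 7/3 + (1/3)*(-3/4) = 7/3 - 1/4 = 25/12 ≈ 2.0833)
F(j, s) = -1
(F(o, E(6, -1)) + 109)**2 = (-1 + 109)**2 = 108**2 = 11664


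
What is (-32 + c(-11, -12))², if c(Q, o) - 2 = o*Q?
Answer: 10404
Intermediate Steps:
c(Q, o) = 2 + Q*o (c(Q, o) = 2 + o*Q = 2 + Q*o)
(-32 + c(-11, -12))² = (-32 + (2 - 11*(-12)))² = (-32 + (2 + 132))² = (-32 + 134)² = 102² = 10404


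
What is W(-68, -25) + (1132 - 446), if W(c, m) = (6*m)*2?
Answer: 386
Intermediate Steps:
W(c, m) = 12*m
W(-68, -25) + (1132 - 446) = 12*(-25) + (1132 - 446) = -300 + 686 = 386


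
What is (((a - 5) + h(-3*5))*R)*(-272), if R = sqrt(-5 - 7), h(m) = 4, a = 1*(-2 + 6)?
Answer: -1632*I*sqrt(3) ≈ -2826.7*I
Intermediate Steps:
a = 4 (a = 1*4 = 4)
R = 2*I*sqrt(3) (R = sqrt(-12) = 2*I*sqrt(3) ≈ 3.4641*I)
(((a - 5) + h(-3*5))*R)*(-272) = (((4 - 5) + 4)*(2*I*sqrt(3)))*(-272) = ((-1 + 4)*(2*I*sqrt(3)))*(-272) = (3*(2*I*sqrt(3)))*(-272) = (6*I*sqrt(3))*(-272) = -1632*I*sqrt(3)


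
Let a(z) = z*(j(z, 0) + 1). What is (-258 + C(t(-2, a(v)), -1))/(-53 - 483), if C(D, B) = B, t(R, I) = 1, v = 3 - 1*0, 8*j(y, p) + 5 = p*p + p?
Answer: 259/536 ≈ 0.48321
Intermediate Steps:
j(y, p) = -5/8 + p/8 + p**2/8 (j(y, p) = -5/8 + (p*p + p)/8 = -5/8 + (p**2 + p)/8 = -5/8 + (p + p**2)/8 = -5/8 + (p/8 + p**2/8) = -5/8 + p/8 + p**2/8)
v = 3 (v = 3 + 0 = 3)
a(z) = 3*z/8 (a(z) = z*((-5/8 + (1/8)*0 + (1/8)*0**2) + 1) = z*((-5/8 + 0 + (1/8)*0) + 1) = z*((-5/8 + 0 + 0) + 1) = z*(-5/8 + 1) = z*(3/8) = 3*z/8)
(-258 + C(t(-2, a(v)), -1))/(-53 - 483) = (-258 - 1)/(-53 - 483) = -259/(-536) = -259*(-1/536) = 259/536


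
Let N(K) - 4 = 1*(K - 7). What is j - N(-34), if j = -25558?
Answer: -25521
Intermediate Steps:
N(K) = -3 + K (N(K) = 4 + 1*(K - 7) = 4 + 1*(-7 + K) = 4 + (-7 + K) = -3 + K)
j - N(-34) = -25558 - (-3 - 34) = -25558 - 1*(-37) = -25558 + 37 = -25521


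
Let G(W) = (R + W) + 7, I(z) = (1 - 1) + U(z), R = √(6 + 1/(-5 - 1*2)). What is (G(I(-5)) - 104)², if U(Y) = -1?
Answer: (686 - √287)²/49 ≈ 9135.5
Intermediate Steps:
R = √287/7 (R = √(6 + 1/(-5 - 2)) = √(6 + 1/(-7)) = √(6 - ⅐) = √(41/7) = √287/7 ≈ 2.4202)
I(z) = -1 (I(z) = (1 - 1) - 1 = 0 - 1 = -1)
G(W) = 7 + W + √287/7 (G(W) = (√287/7 + W) + 7 = (W + √287/7) + 7 = 7 + W + √287/7)
(G(I(-5)) - 104)² = ((7 - 1 + √287/7) - 104)² = ((6 + √287/7) - 104)² = (-98 + √287/7)²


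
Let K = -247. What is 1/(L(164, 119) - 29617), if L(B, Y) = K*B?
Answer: -1/70125 ≈ -1.4260e-5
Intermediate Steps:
L(B, Y) = -247*B
1/(L(164, 119) - 29617) = 1/(-247*164 - 29617) = 1/(-40508 - 29617) = 1/(-70125) = -1/70125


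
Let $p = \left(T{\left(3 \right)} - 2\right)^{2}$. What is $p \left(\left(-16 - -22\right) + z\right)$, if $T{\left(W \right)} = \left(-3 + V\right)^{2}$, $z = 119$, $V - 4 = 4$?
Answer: $66125$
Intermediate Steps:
$V = 8$ ($V = 4 + 4 = 8$)
$T{\left(W \right)} = 25$ ($T{\left(W \right)} = \left(-3 + 8\right)^{2} = 5^{2} = 25$)
$p = 529$ ($p = \left(25 - 2\right)^{2} = 23^{2} = 529$)
$p \left(\left(-16 - -22\right) + z\right) = 529 \left(\left(-16 - -22\right) + 119\right) = 529 \left(\left(-16 + 22\right) + 119\right) = 529 \left(6 + 119\right) = 529 \cdot 125 = 66125$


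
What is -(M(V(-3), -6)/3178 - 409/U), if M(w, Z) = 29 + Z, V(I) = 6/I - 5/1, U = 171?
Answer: 1295869/543438 ≈ 2.3846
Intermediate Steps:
V(I) = -5 + 6/I (V(I) = 6/I - 5*1 = 6/I - 5 = -5 + 6/I)
-(M(V(-3), -6)/3178 - 409/U) = -((29 - 6)/3178 - 409/171) = -(23*(1/3178) - 409*1/171) = -(23/3178 - 409/171) = -1*(-1295869/543438) = 1295869/543438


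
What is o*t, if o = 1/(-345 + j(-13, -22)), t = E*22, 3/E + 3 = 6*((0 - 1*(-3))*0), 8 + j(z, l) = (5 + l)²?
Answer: 11/32 ≈ 0.34375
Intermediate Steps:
j(z, l) = -8 + (5 + l)²
E = -1 (E = 3/(-3 + 6*((0 - 1*(-3))*0)) = 3/(-3 + 6*((0 + 3)*0)) = 3/(-3 + 6*(3*0)) = 3/(-3 + 6*0) = 3/(-3 + 0) = 3/(-3) = 3*(-⅓) = -1)
t = -22 (t = -1*22 = -22)
o = -1/64 (o = 1/(-345 + (-8 + (5 - 22)²)) = 1/(-345 + (-8 + (-17)²)) = 1/(-345 + (-8 + 289)) = 1/(-345 + 281) = 1/(-64) = -1/64 ≈ -0.015625)
o*t = -1/64*(-22) = 11/32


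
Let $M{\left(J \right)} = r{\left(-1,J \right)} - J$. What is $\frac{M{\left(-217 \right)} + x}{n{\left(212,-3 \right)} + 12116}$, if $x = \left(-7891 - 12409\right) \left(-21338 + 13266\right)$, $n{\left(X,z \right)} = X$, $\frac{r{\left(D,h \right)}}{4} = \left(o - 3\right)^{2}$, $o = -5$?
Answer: $\frac{163862073}{12328} \approx 13292.0$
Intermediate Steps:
$r{\left(D,h \right)} = 256$ ($r{\left(D,h \right)} = 4 \left(-5 - 3\right)^{2} = 4 \left(-8\right)^{2} = 4 \cdot 64 = 256$)
$x = 163861600$ ($x = \left(-20300\right) \left(-8072\right) = 163861600$)
$M{\left(J \right)} = 256 - J$
$\frac{M{\left(-217 \right)} + x}{n{\left(212,-3 \right)} + 12116} = \frac{\left(256 - -217\right) + 163861600}{212 + 12116} = \frac{\left(256 + 217\right) + 163861600}{12328} = \left(473 + 163861600\right) \frac{1}{12328} = 163862073 \cdot \frac{1}{12328} = \frac{163862073}{12328}$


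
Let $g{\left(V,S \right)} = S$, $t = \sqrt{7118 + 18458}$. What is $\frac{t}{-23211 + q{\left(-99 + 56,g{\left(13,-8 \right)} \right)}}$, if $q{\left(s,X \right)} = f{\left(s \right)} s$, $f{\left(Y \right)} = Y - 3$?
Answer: $- \frac{2 \sqrt{6394}}{21233} \approx -0.0075319$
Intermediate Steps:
$f{\left(Y \right)} = -3 + Y$
$t = 2 \sqrt{6394}$ ($t = \sqrt{25576} = 2 \sqrt{6394} \approx 159.93$)
$q{\left(s,X \right)} = s \left(-3 + s\right)$ ($q{\left(s,X \right)} = \left(-3 + s\right) s = s \left(-3 + s\right)$)
$\frac{t}{-23211 + q{\left(-99 + 56,g{\left(13,-8 \right)} \right)}} = \frac{2 \sqrt{6394}}{-23211 + \left(-99 + 56\right) \left(-3 + \left(-99 + 56\right)\right)} = \frac{2 \sqrt{6394}}{-23211 - 43 \left(-3 - 43\right)} = \frac{2 \sqrt{6394}}{-23211 - -1978} = \frac{2 \sqrt{6394}}{-23211 + 1978} = \frac{2 \sqrt{6394}}{-21233} = 2 \sqrt{6394} \left(- \frac{1}{21233}\right) = - \frac{2 \sqrt{6394}}{21233}$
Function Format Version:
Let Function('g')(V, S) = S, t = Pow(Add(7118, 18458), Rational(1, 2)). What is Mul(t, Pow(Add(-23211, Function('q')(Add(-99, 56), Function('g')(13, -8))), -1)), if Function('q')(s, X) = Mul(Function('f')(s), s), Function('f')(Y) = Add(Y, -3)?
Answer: Mul(Rational(-2, 21233), Pow(6394, Rational(1, 2))) ≈ -0.0075319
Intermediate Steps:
Function('f')(Y) = Add(-3, Y)
t = Mul(2, Pow(6394, Rational(1, 2))) (t = Pow(25576, Rational(1, 2)) = Mul(2, Pow(6394, Rational(1, 2))) ≈ 159.93)
Function('q')(s, X) = Mul(s, Add(-3, s)) (Function('q')(s, X) = Mul(Add(-3, s), s) = Mul(s, Add(-3, s)))
Mul(t, Pow(Add(-23211, Function('q')(Add(-99, 56), Function('g')(13, -8))), -1)) = Mul(Mul(2, Pow(6394, Rational(1, 2))), Pow(Add(-23211, Mul(Add(-99, 56), Add(-3, Add(-99, 56)))), -1)) = Mul(Mul(2, Pow(6394, Rational(1, 2))), Pow(Add(-23211, Mul(-43, Add(-3, -43))), -1)) = Mul(Mul(2, Pow(6394, Rational(1, 2))), Pow(Add(-23211, Mul(-43, -46)), -1)) = Mul(Mul(2, Pow(6394, Rational(1, 2))), Pow(Add(-23211, 1978), -1)) = Mul(Mul(2, Pow(6394, Rational(1, 2))), Pow(-21233, -1)) = Mul(Mul(2, Pow(6394, Rational(1, 2))), Rational(-1, 21233)) = Mul(Rational(-2, 21233), Pow(6394, Rational(1, 2)))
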